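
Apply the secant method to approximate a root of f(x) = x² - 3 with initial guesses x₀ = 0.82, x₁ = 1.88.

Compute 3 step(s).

f(x) = x² - 3
x₀ = 0.82, x₁ = 1.88

Secant formula: x_{n+1} = x_n - f(x_n)(x_n - x_{n-1})/(f(x_n) - f(x_{n-1}))

Iteration 1:
  f(0.820000) = -2.327600
  f(1.880000) = 0.534400
  x_2 = 1.880000 - 0.534400×(1.880000 - 0.820000)/(0.534400 - (-2.327600))
       = 1.682074
Iteration 2:
  f(1.880000) = 0.534400
  f(1.682074) = -0.170627
  x_3 = 1.682074 - (-0.170627)×(1.682074 - 1.880000)/(-0.170627 - 0.534400)
       = 1.729975
Iteration 3:
  f(1.682074) = -0.170627
  f(1.729975) = -0.007186
  x_4 = 1.729975 - (-0.007186)×(1.729975 - 1.682074)/(-0.007186 - (-0.170627))
       = 1.732081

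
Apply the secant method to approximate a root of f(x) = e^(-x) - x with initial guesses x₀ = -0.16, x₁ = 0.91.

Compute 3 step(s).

f(x) = e^(-x) - x
x₀ = -0.16, x₁ = 0.91

Secant formula: x_{n+1} = x_n - f(x_n)(x_n - x_{n-1})/(f(x_n) - f(x_{n-1}))

Iteration 1:
  f(-0.160000) = 1.333511
  f(0.910000) = -0.507476
  x_2 = 0.910000 - (-0.507476)×(0.910000 - (-0.160000))/(-0.507476 - 1.333511)
       = 0.615050
Iteration 2:
  f(0.910000) = -0.507476
  f(0.615050) = -0.074436
  x_3 = 0.615050 - (-0.074436)×(0.615050 - 0.910000)/(-0.074436 - (-0.507476))
       = 0.564350
Iteration 3:
  f(0.615050) = -0.074436
  f(0.564350) = 0.004379
  x_4 = 0.564350 - 0.004379×(0.564350 - 0.615050)/(0.004379 - (-0.074436))
       = 0.567167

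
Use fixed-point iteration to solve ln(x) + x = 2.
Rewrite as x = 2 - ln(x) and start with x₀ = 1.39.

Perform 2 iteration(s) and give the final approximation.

Equation: ln(x) + x = 2
Fixed-point form: x = 2 - ln(x)
x₀ = 1.39

x_1 = g(1.390000) = 1.670696
x_2 = g(1.670696) = 1.486760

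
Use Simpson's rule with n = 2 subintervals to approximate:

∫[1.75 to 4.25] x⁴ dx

f(x) = x⁴
a = 1.75, b = 4.25, n = 2
h = (b - a)/n = 1.250000

Simpson's rule: (h/3)[f(x₀) + 4f(x₁) + 2f(x₂) + ... + f(xₙ)]

x_0 = 1.7500, f(x_0) = 9.378906, coefficient = 1
x_1 = 3.0000, f(x_1) = 81.000000, coefficient = 4
x_2 = 4.2500, f(x_2) = 326.253906, coefficient = 1

I ≈ (1.250000/3) × 659.632812 = 274.847005
Exact value: 274.033203
Error: 0.813802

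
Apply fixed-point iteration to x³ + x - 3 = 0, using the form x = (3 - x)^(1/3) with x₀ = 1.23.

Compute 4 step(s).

Equation: x³ + x - 3 = 0
Fixed-point form: x = (3 - x)^(1/3)
x₀ = 1.23

x_1 = g(1.230000) = 1.209645
x_2 = g(1.209645) = 1.214264
x_3 = g(1.214264) = 1.213219
x_4 = g(1.213219) = 1.213455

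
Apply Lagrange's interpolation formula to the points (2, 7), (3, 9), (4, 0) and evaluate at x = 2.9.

Lagrange interpolation formula:
P(x) = Σ yᵢ × Lᵢ(x)
where Lᵢ(x) = Π_{j≠i} (x - xⱼ)/(xᵢ - xⱼ)

L_0(2.9) = (2.9 - 3)/(2 - 3) × (2.9 - 4)/(2 - 4) = 0.055000
L_1(2.9) = (2.9 - 2)/(3 - 2) × (2.9 - 4)/(3 - 4) = 0.990000
L_2(2.9) = (2.9 - 2)/(4 - 2) × (2.9 - 3)/(4 - 3) = -0.045000

P(2.9) = 7×L_0(2.9) + 9×L_1(2.9) + 0×L_2(2.9)
P(2.9) = 9.295000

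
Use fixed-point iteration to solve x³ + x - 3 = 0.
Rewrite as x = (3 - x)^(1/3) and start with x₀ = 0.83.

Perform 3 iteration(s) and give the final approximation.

Equation: x³ + x - 3 = 0
Fixed-point form: x = (3 - x)^(1/3)
x₀ = 0.83

x_1 = g(0.830000) = 1.294653
x_2 = g(1.294653) = 1.194733
x_3 = g(1.194733) = 1.217626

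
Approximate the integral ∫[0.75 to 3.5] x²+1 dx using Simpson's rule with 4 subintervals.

f(x) = x²+1
a = 0.75, b = 3.5, n = 4
h = (b - a)/n = 0.687500

Simpson's rule: (h/3)[f(x₀) + 4f(x₁) + 2f(x₂) + ... + f(xₙ)]

x_0 = 0.7500, f(x_0) = 1.562500, coefficient = 1
x_1 = 1.4375, f(x_1) = 3.066406, coefficient = 4
x_2 = 2.1250, f(x_2) = 5.515625, coefficient = 2
x_3 = 2.8125, f(x_3) = 8.910156, coefficient = 4
x_4 = 3.5000, f(x_4) = 13.250000, coefficient = 1

I ≈ (0.687500/3) × 73.750000 = 16.901042
Exact value: 16.901042
Error: 0.000000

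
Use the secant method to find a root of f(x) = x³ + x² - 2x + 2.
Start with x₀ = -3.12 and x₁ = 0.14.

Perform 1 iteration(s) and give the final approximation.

f(x) = x³ + x² - 2x + 2
x₀ = -3.12, x₁ = 0.14

Secant formula: x_{n+1} = x_n - f(x_n)(x_n - x_{n-1})/(f(x_n) - f(x_{n-1}))

Iteration 1:
  f(-3.120000) = -12.396928
  f(0.140000) = 1.742344
  x_2 = 0.140000 - 1.742344×(0.140000 - (-3.120000))/(1.742344 - (-12.396928))
       = -0.261721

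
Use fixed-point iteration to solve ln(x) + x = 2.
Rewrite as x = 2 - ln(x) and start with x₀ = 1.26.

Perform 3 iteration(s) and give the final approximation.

Equation: ln(x) + x = 2
Fixed-point form: x = 2 - ln(x)
x₀ = 1.26

x_1 = g(1.260000) = 1.768888
x_2 = g(1.768888) = 1.429649
x_3 = g(1.429649) = 1.642571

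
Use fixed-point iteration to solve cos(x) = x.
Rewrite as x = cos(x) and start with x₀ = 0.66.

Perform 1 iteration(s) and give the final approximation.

Equation: cos(x) = x
Fixed-point form: x = cos(x)
x₀ = 0.66

x_1 = g(0.660000) = 0.789992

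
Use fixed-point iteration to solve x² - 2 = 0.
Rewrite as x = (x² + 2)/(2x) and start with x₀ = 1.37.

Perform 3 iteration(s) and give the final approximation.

Equation: x² - 2 = 0
Fixed-point form: x = (x² + 2)/(2x)
x₀ = 1.37

x_1 = g(1.370000) = 1.414927
x_2 = g(1.414927) = 1.414214
x_3 = g(1.414214) = 1.414214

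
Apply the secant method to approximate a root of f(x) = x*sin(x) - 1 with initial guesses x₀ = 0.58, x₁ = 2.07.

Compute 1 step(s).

f(x) = x*sin(x) - 1
x₀ = 0.58, x₁ = 2.07

Secant formula: x_{n+1} = x_n - f(x_n)(x_n - x_{n-1})/(f(x_n) - f(x_{n-1}))

Iteration 1:
  f(0.580000) = -0.682146
  f(2.070000) = 0.817386
  x_2 = 2.070000 - 0.817386×(2.070000 - 0.580000)/(0.817386 - (-0.682146))
       = 1.257810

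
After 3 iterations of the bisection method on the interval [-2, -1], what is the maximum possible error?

Bisection error bound: |error| ≤ (b-a)/2^n
|error| ≤ (-1 - (-2))/2^3 = 1/2^3
|error| ≤ 0.1250000000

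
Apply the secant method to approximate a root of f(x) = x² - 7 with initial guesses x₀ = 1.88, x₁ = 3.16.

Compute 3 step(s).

f(x) = x² - 7
x₀ = 1.88, x₁ = 3.16

Secant formula: x_{n+1} = x_n - f(x_n)(x_n - x_{n-1})/(f(x_n) - f(x_{n-1}))

Iteration 1:
  f(1.880000) = -3.465600
  f(3.160000) = 2.985600
  x_2 = 3.160000 - 2.985600×(3.160000 - 1.880000)/(2.985600 - (-3.465600))
       = 2.567619
Iteration 2:
  f(3.160000) = 2.985600
  f(2.567619) = -0.407332
  x_3 = 2.567619 - (-0.407332)×(2.567619 - 3.160000)/(-0.407332 - 2.985600)
       = 2.638736
Iteration 3:
  f(2.567619) = -0.407332
  f(2.638736) = -0.037071
  x_4 = 2.638736 - (-0.037071)×(2.638736 - 2.567619)/(-0.037071 - (-0.407332))
       = 2.645857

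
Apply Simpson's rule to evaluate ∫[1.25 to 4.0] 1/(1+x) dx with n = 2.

f(x) = 1/(1+x)
a = 1.25, b = 4.0, n = 2
h = (b - a)/n = 1.375000

Simpson's rule: (h/3)[f(x₀) + 4f(x₁) + 2f(x₂) + ... + f(xₙ)]

x_0 = 1.2500, f(x_0) = 0.444444, coefficient = 1
x_1 = 2.6250, f(x_1) = 0.275862, coefficient = 4
x_2 = 4.0000, f(x_2) = 0.200000, coefficient = 1

I ≈ (1.375000/3) × 1.747893 = 0.801117
Exact value: 0.798508
Error: 0.002610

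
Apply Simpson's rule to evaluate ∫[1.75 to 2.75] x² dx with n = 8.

f(x) = x²
a = 1.75, b = 2.75, n = 8
h = (b - a)/n = 0.125000

Simpson's rule: (h/3)[f(x₀) + 4f(x₁) + 2f(x₂) + ... + f(xₙ)]

x_0 = 1.7500, f(x_0) = 3.062500, coefficient = 1
x_1 = 1.8750, f(x_1) = 3.515625, coefficient = 4
x_2 = 2.0000, f(x_2) = 4.000000, coefficient = 2
x_3 = 2.1250, f(x_3) = 4.515625, coefficient = 4
x_4 = 2.2500, f(x_4) = 5.062500, coefficient = 2
x_5 = 2.3750, f(x_5) = 5.640625, coefficient = 4
x_6 = 2.5000, f(x_6) = 6.250000, coefficient = 2
x_7 = 2.6250, f(x_7) = 6.890625, coefficient = 4
x_8 = 2.7500, f(x_8) = 7.562500, coefficient = 1

I ≈ (0.125000/3) × 123.500000 = 5.145833
Exact value: 5.145833
Error: 0.000000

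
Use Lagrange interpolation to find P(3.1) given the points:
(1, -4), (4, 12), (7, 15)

Lagrange interpolation formula:
P(x) = Σ yᵢ × Lᵢ(x)
where Lᵢ(x) = Π_{j≠i} (x - xⱼ)/(xᵢ - xⱼ)

L_0(3.1) = (3.1 - 4)/(1 - 4) × (3.1 - 7)/(1 - 7) = 0.195000
L_1(3.1) = (3.1 - 1)/(4 - 1) × (3.1 - 7)/(4 - 7) = 0.910000
L_2(3.1) = (3.1 - 1)/(7 - 1) × (3.1 - 4)/(7 - 4) = -0.105000

P(3.1) = (-4)×L_0(3.1) + 12×L_1(3.1) + 15×L_2(3.1)
P(3.1) = 8.565000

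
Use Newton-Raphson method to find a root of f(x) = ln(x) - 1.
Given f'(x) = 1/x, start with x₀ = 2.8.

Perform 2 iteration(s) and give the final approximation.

f(x) = ln(x) - 1
f'(x) = 1/x
x₀ = 2.8

Newton-Raphson formula: x_{n+1} = x_n - f(x_n)/f'(x_n)

Iteration 1:
  f(2.800000) = 0.029619
  f'(2.800000) = 0.357143
  x_1 = 2.800000 - 0.029619/0.357143 = 2.717066
Iteration 2:
  f(2.717066) = -0.000448
  f'(2.717066) = 0.368044
  x_2 = 2.717066 - (-0.000448)/0.368044 = 2.718282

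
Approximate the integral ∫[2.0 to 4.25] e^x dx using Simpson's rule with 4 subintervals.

f(x) = e^x
a = 2.0, b = 4.25, n = 4
h = (b - a)/n = 0.562500

Simpson's rule: (h/3)[f(x₀) + 4f(x₁) + 2f(x₂) + ... + f(xₙ)]

x_0 = 2.0000, f(x_0) = 7.389056, coefficient = 1
x_1 = 2.5625, f(x_1) = 12.968197, coefficient = 4
x_2 = 3.1250, f(x_2) = 22.759895, coefficient = 2
x_3 = 3.6875, f(x_3) = 39.944860, coefficient = 4
x_4 = 4.2500, f(x_4) = 70.105412, coefficient = 1

I ≈ (0.562500/3) × 334.666487 = 62.749966
Exact value: 62.716356
Error: 0.033610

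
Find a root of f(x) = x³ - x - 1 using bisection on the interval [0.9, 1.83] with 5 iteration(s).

f(x) = x³ - x - 1
Initial interval: [0.9, 1.83]

Iteration 1:
  c_1 = (0.900000 + 1.830000)/2 = 1.365000
  f(c_1) = f(1.365000) = 0.178302
  f(a) × f(c) < 0, new interval: [0.900000, 1.365000]
Iteration 2:
  c_2 = (0.900000 + 1.365000)/2 = 1.132500
  f(c_2) = f(1.132500) = -0.680005
  f(a) × f(c) ≥ 0, new interval: [1.132500, 1.365000]
Iteration 3:
  c_3 = (1.132500 + 1.365000)/2 = 1.248750
  f(c_3) = f(1.248750) = -0.301479
  f(a) × f(c) ≥ 0, new interval: [1.248750, 1.365000]
Iteration 4:
  c_4 = (1.248750 + 1.365000)/2 = 1.306875
  f(c_4) = f(1.306875) = -0.074834
  f(a) × f(c) ≥ 0, new interval: [1.306875, 1.365000]
Iteration 5:
  c_5 = (1.306875 + 1.365000)/2 = 1.335938
  f(c_5) = f(1.335938) = 0.048349
  f(a) × f(c) < 0, new interval: [1.306875, 1.335938]

After 5 iteration(s), the approximation is c_5 = 1.335938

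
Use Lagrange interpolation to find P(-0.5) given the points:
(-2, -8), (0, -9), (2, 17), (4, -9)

Lagrange interpolation formula:
P(x) = Σ yᵢ × Lᵢ(x)
where Lᵢ(x) = Π_{j≠i} (x - xⱼ)/(xᵢ - xⱼ)

L_0(-0.5) = (-0.5 - 0)/(-2 - 0) × (-0.5 - 2)/(-2 - 2) × (-0.5 - 4)/(-2 - 4) = 0.117188
L_1(-0.5) = (-0.5 - (-2))/(0 - (-2)) × (-0.5 - 2)/(0 - 2) × (-0.5 - 4)/(0 - 4) = 1.054688
L_2(-0.5) = (-0.5 - (-2))/(2 - (-2)) × (-0.5 - 0)/(2 - 0) × (-0.5 - 4)/(2 - 4) = -0.210938
L_3(-0.5) = (-0.5 - (-2))/(4 - (-2)) × (-0.5 - 0)/(4 - 0) × (-0.5 - 2)/(4 - 2) = 0.039062

P(-0.5) = (-8)×L_0(-0.5) + (-9)×L_1(-0.5) + 17×L_2(-0.5) + (-9)×L_3(-0.5)
P(-0.5) = -14.367188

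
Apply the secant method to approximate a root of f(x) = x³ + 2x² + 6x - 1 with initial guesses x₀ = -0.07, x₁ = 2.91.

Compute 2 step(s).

f(x) = x³ + 2x² + 6x - 1
x₀ = -0.07, x₁ = 2.91

Secant formula: x_{n+1} = x_n - f(x_n)(x_n - x_{n-1})/(f(x_n) - f(x_{n-1}))

Iteration 1:
  f(-0.070000) = -1.410543
  f(2.910000) = 58.038371
  x_2 = 2.910000 - 58.038371×(2.910000 - (-0.070000))/(58.038371 - (-1.410543))
       = 0.000706
Iteration 2:
  f(2.910000) = 58.038371
  f(0.000706) = -0.995761
  x_3 = 0.000706 - (-0.995761)×(0.000706 - 2.910000)/(-0.995761 - 58.038371)
       = 0.049779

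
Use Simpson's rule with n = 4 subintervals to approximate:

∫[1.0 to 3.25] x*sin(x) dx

f(x) = x*sin(x)
a = 1.0, b = 3.25, n = 4
h = (b - a)/n = 0.562500

Simpson's rule: (h/3)[f(x₀) + 4f(x₁) + 2f(x₂) + ... + f(xₙ)]

x_0 = 1.0000, f(x_0) = 0.841471, coefficient = 1
x_1 = 1.5625, f(x_1) = 1.562446, coefficient = 4
x_2 = 2.1250, f(x_2) = 1.806930, coefficient = 2
x_3 = 2.6875, f(x_3) = 1.178864, coefficient = 4
x_4 = 3.2500, f(x_4) = -0.351634, coefficient = 1

I ≈ (0.562500/3) × 15.068937 = 2.825426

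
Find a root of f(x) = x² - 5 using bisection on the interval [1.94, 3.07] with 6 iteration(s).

f(x) = x² - 5
Initial interval: [1.94, 3.07]

Iteration 1:
  c_1 = (1.940000 + 3.070000)/2 = 2.505000
  f(c_1) = f(2.505000) = 1.275025
  f(a) × f(c) < 0, new interval: [1.940000, 2.505000]
Iteration 2:
  c_2 = (1.940000 + 2.505000)/2 = 2.222500
  f(c_2) = f(2.222500) = -0.060494
  f(a) × f(c) ≥ 0, new interval: [2.222500, 2.505000]
Iteration 3:
  c_3 = (2.222500 + 2.505000)/2 = 2.363750
  f(c_3) = f(2.363750) = 0.587314
  f(a) × f(c) < 0, new interval: [2.222500, 2.363750]
Iteration 4:
  c_4 = (2.222500 + 2.363750)/2 = 2.293125
  f(c_4) = f(2.293125) = 0.258422
  f(a) × f(c) < 0, new interval: [2.222500, 2.293125]
Iteration 5:
  c_5 = (2.222500 + 2.293125)/2 = 2.257812
  f(c_5) = f(2.257812) = 0.097717
  f(a) × f(c) < 0, new interval: [2.222500, 2.257812]
Iteration 6:
  c_6 = (2.222500 + 2.257812)/2 = 2.240156
  f(c_6) = f(2.240156) = 0.018300
  f(a) × f(c) < 0, new interval: [2.222500, 2.240156]

After 6 iteration(s), the approximation is c_6 = 2.240156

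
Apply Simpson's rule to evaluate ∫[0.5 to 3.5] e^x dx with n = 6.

f(x) = e^x
a = 0.5, b = 3.5, n = 6
h = (b - a)/n = 0.500000

Simpson's rule: (h/3)[f(x₀) + 4f(x₁) + 2f(x₂) + ... + f(xₙ)]

x_0 = 0.5000, f(x_0) = 1.648721, coefficient = 1
x_1 = 1.0000, f(x_1) = 2.718282, coefficient = 4
x_2 = 1.5000, f(x_2) = 4.481689, coefficient = 2
x_3 = 2.0000, f(x_3) = 7.389056, coefficient = 4
x_4 = 2.5000, f(x_4) = 12.182494, coefficient = 2
x_5 = 3.0000, f(x_5) = 20.085537, coefficient = 4
x_6 = 3.5000, f(x_6) = 33.115452, coefficient = 1

I ≈ (0.500000/3) × 188.864039 = 31.477340
Exact value: 31.466731
Error: 0.010609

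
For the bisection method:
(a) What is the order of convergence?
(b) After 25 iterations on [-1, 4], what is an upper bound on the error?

(a) Bisection has linear (order 1) convergence; the error is halved each step.

(b) Error bound = (b-a)/2^n = (4 - (-1))/2^{25}
    = 5/2^{25}

(a) 1 (linear); (b) error ≤ 1.49e-07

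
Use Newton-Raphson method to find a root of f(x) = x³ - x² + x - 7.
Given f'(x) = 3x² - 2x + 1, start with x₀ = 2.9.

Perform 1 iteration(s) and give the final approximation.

f(x) = x³ - x² + x - 7
f'(x) = 3x² - 2x + 1
x₀ = 2.9

Newton-Raphson formula: x_{n+1} = x_n - f(x_n)/f'(x_n)

Iteration 1:
  f(2.900000) = 11.879000
  f'(2.900000) = 20.430000
  x_1 = 2.900000 - 11.879000/20.430000 = 2.318551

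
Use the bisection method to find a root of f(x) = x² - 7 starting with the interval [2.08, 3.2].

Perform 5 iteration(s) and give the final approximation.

f(x) = x² - 7
Initial interval: [2.08, 3.2]

Iteration 1:
  c_1 = (2.080000 + 3.200000)/2 = 2.640000
  f(c_1) = f(2.640000) = -0.030400
  f(a) × f(c) ≥ 0, new interval: [2.640000, 3.200000]
Iteration 2:
  c_2 = (2.640000 + 3.200000)/2 = 2.920000
  f(c_2) = f(2.920000) = 1.526400
  f(a) × f(c) < 0, new interval: [2.640000, 2.920000]
Iteration 3:
  c_3 = (2.640000 + 2.920000)/2 = 2.780000
  f(c_3) = f(2.780000) = 0.728400
  f(a) × f(c) < 0, new interval: [2.640000, 2.780000]
Iteration 4:
  c_4 = (2.640000 + 2.780000)/2 = 2.710000
  f(c_4) = f(2.710000) = 0.344100
  f(a) × f(c) < 0, new interval: [2.640000, 2.710000]
Iteration 5:
  c_5 = (2.640000 + 2.710000)/2 = 2.675000
  f(c_5) = f(2.675000) = 0.155625
  f(a) × f(c) < 0, new interval: [2.640000, 2.675000]

After 5 iteration(s), the approximation is c_5 = 2.675000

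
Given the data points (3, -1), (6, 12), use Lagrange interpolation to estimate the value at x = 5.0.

Lagrange interpolation formula:
P(x) = Σ yᵢ × Lᵢ(x)
where Lᵢ(x) = Π_{j≠i} (x - xⱼ)/(xᵢ - xⱼ)

L_0(5.0) = (5.0 - 6)/(3 - 6) = 0.333333
L_1(5.0) = (5.0 - 3)/(6 - 3) = 0.666667

P(5.0) = (-1)×L_0(5.0) + 12×L_1(5.0)
P(5.0) = 7.666667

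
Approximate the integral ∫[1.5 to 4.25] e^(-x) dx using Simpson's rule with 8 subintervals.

f(x) = e^(-x)
a = 1.5, b = 4.25, n = 8
h = (b - a)/n = 0.343750

Simpson's rule: (h/3)[f(x₀) + 4f(x₁) + 2f(x₂) + ... + f(xₙ)]

x_0 = 1.5000, f(x_0) = 0.223130, coefficient = 1
x_1 = 1.8438, f(x_1) = 0.158223, coefficient = 4
x_2 = 2.1875, f(x_2) = 0.112197, coefficient = 2
x_3 = 2.5312, f(x_3) = 0.079560, coefficient = 4
x_4 = 2.8750, f(x_4) = 0.056416, coefficient = 2
x_5 = 3.2188, f(x_5) = 0.040005, coefficient = 4
x_6 = 3.5625, f(x_6) = 0.028368, coefficient = 2
x_7 = 3.9062, f(x_7) = 0.020116, coefficient = 4
x_8 = 4.2500, f(x_8) = 0.014264, coefficient = 1

I ≈ (0.343750/3) × 1.822969 = 0.208882
Exact value: 0.208866
Error: 0.000016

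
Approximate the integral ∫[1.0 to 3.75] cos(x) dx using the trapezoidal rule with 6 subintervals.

f(x) = cos(x)
a = 1.0, b = 3.75, n = 6
h = (b - a)/n = 0.458333

Trapezoidal rule: (h/2)[f(x₀) + 2f(x₁) + 2f(x₂) + ... + f(xₙ)]

x_0 = 1.0000, f(x_0) = 0.540302, coefficient = 1
x_1 = 1.4583, f(x_1) = 0.112226, coefficient = 2
x_2 = 1.9167, f(x_2) = -0.339016, coefficient = 2
x_3 = 2.3750, f(x_3) = -0.720278, coefficient = 2
x_4 = 2.8333, f(x_4) = -0.952863, coefficient = 2
x_5 = 3.2917, f(x_5) = -0.988760, coefficient = 2
x_6 = 3.7500, f(x_6) = -0.820559, coefficient = 1

I ≈ (0.458333/2) × -6.057639 = -1.388209
Exact value: -1.413032
Error: 0.024823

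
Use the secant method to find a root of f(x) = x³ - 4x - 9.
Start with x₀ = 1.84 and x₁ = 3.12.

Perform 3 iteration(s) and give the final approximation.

f(x) = x³ - 4x - 9
x₀ = 1.84, x₁ = 3.12

Secant formula: x_{n+1} = x_n - f(x_n)(x_n - x_{n-1})/(f(x_n) - f(x_{n-1}))

Iteration 1:
  f(1.840000) = -10.130496
  f(3.120000) = 8.891328
  x_2 = 3.120000 - 8.891328×(3.120000 - 1.840000)/(8.891328 - (-10.130496))
       = 2.521693
Iteration 2:
  f(3.120000) = 8.891328
  f(2.521693) = -3.051496
  x_3 = 2.521693 - (-3.051496)×(2.521693 - 3.120000)/(-3.051496 - 8.891328)
       = 2.674565
Iteration 3:
  f(2.521693) = -3.051496
  f(2.674565) = -0.566294
  x_4 = 2.674565 - (-0.566294)×(2.674565 - 2.521693)/(-0.566294 - (-3.051496))
       = 2.709400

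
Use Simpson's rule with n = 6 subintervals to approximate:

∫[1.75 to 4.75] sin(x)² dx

f(x) = sin(x)²
a = 1.75, b = 4.75, n = 6
h = (b - a)/n = 0.500000

Simpson's rule: (h/3)[f(x₀) + 4f(x₁) + 2f(x₂) + ... + f(xₙ)]

x_0 = 1.7500, f(x_0) = 0.968228, coefficient = 1
x_1 = 2.2500, f(x_1) = 0.605398, coefficient = 4
x_2 = 2.7500, f(x_2) = 0.145665, coefficient = 2
x_3 = 3.2500, f(x_3) = 0.011706, coefficient = 4
x_4 = 3.7500, f(x_4) = 0.326682, coefficient = 2
x_5 = 4.2500, f(x_5) = 0.801006, coefficient = 4
x_6 = 4.7500, f(x_6) = 0.998586, coefficient = 1

I ≈ (0.500000/3) × 8.583949 = 1.430658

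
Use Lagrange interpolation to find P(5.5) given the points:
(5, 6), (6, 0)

Lagrange interpolation formula:
P(x) = Σ yᵢ × Lᵢ(x)
where Lᵢ(x) = Π_{j≠i} (x - xⱼ)/(xᵢ - xⱼ)

L_0(5.5) = (5.5 - 6)/(5 - 6) = 0.500000
L_1(5.5) = (5.5 - 5)/(6 - 5) = 0.500000

P(5.5) = 6×L_0(5.5) + 0×L_1(5.5)
P(5.5) = 3.000000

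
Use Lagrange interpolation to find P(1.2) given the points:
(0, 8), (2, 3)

Lagrange interpolation formula:
P(x) = Σ yᵢ × Lᵢ(x)
where Lᵢ(x) = Π_{j≠i} (x - xⱼ)/(xᵢ - xⱼ)

L_0(1.2) = (1.2 - 2)/(0 - 2) = 0.400000
L_1(1.2) = (1.2 - 0)/(2 - 0) = 0.600000

P(1.2) = 8×L_0(1.2) + 3×L_1(1.2)
P(1.2) = 5.000000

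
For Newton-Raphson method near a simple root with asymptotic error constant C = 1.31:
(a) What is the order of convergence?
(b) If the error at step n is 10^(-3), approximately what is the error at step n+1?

(a) Newton-Raphson has quadratic (order 2) convergence near simple roots.
    This means |e_{n+1}| ≈ C|e_n|².

(b) With |e_n| = 10^(-3) and C = 1.31:
    |e_{n+1}| ≈ 1.31 × (10^(-3))² = 1.31 × 10^(-6)

(a) 2 (quadratic); (b) |e_{n+1}| ≈ 1.310e-06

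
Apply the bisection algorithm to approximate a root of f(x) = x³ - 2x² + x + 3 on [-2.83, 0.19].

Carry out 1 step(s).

f(x) = x³ - 2x² + x + 3
Initial interval: [-2.83, 0.19]

Iteration 1:
  c_1 = (-2.830000 + 0.190000)/2 = -1.320000
  f(c_1) = f(-1.320000) = -4.104768
  f(a) × f(c) ≥ 0, new interval: [-1.320000, 0.190000]

After 1 iteration(s), the approximation is c_1 = -1.320000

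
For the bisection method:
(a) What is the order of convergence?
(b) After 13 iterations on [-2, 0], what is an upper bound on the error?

(a) Bisection has linear (order 1) convergence; the error is halved each step.

(b) Error bound = (b-a)/2^n = (0 - (-2))/2^{13}
    = 2/2^{13}

(a) 1 (linear); (b) error ≤ 2.44e-04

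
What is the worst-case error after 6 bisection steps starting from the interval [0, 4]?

Bisection error bound: |error| ≤ (b-a)/2^n
|error| ≤ (4 - 0)/2^6 = 4/2^6
|error| ≤ 0.0625000000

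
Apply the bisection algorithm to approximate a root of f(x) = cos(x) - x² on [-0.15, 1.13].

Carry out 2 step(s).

f(x) = cos(x) - x²
Initial interval: [-0.15, 1.13]

Iteration 1:
  c_1 = (-0.150000 + 1.130000)/2 = 0.490000
  f(c_1) = f(0.490000) = 0.642233
  f(a) × f(c) ≥ 0, new interval: [0.490000, 1.130000]
Iteration 2:
  c_2 = (0.490000 + 1.130000)/2 = 0.810000
  f(c_2) = f(0.810000) = 0.033398
  f(a) × f(c) ≥ 0, new interval: [0.810000, 1.130000]

After 2 iteration(s), the approximation is c_2 = 0.810000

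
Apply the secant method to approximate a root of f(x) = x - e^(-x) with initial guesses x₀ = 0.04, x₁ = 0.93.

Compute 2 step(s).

f(x) = x - e^(-x)
x₀ = 0.04, x₁ = 0.93

Secant formula: x_{n+1} = x_n - f(x_n)(x_n - x_{n-1})/(f(x_n) - f(x_{n-1}))

Iteration 1:
  f(0.040000) = -0.920789
  f(0.930000) = 0.535446
  x_2 = 0.930000 - 0.535446×(0.930000 - 0.040000)/(0.535446 - (-0.920789))
       = 0.602754
Iteration 2:
  f(0.930000) = 0.535446
  f(0.602754) = 0.055452
  x_3 = 0.602754 - 0.055452×(0.602754 - 0.930000)/(0.055452 - 0.535446)
       = 0.564949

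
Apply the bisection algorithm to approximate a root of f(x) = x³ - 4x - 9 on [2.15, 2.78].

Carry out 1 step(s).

f(x) = x³ - 4x - 9
Initial interval: [2.15, 2.78]

Iteration 1:
  c_1 = (2.150000 + 2.780000)/2 = 2.465000
  f(c_1) = f(2.465000) = -3.882105
  f(a) × f(c) ≥ 0, new interval: [2.465000, 2.780000]

After 1 iteration(s), the approximation is c_1 = 2.465000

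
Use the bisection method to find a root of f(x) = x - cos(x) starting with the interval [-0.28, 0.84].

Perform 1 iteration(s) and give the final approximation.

f(x) = x - cos(x)
Initial interval: [-0.28, 0.84]

Iteration 1:
  c_1 = (-0.280000 + 0.840000)/2 = 0.280000
  f(c_1) = f(0.280000) = -0.681055
  f(a) × f(c) ≥ 0, new interval: [0.280000, 0.840000]

After 1 iteration(s), the approximation is c_1 = 0.280000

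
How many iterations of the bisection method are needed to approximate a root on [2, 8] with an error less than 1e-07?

We need (b-a)/2^n ≤ 1e-07
(8 - 2)/2^n ≤ 1e-07
6/2^n ≤ 1e-07
2^n ≥ 60000000
n ≥ log₂(60000000) = 25.84
n ≥ 26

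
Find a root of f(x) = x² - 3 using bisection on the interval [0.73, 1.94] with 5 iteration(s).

f(x) = x² - 3
Initial interval: [0.73, 1.94]

Iteration 1:
  c_1 = (0.730000 + 1.940000)/2 = 1.335000
  f(c_1) = f(1.335000) = -1.217775
  f(a) × f(c) ≥ 0, new interval: [1.335000, 1.940000]
Iteration 2:
  c_2 = (1.335000 + 1.940000)/2 = 1.637500
  f(c_2) = f(1.637500) = -0.318594
  f(a) × f(c) ≥ 0, new interval: [1.637500, 1.940000]
Iteration 3:
  c_3 = (1.637500 + 1.940000)/2 = 1.788750
  f(c_3) = f(1.788750) = 0.199627
  f(a) × f(c) < 0, new interval: [1.637500, 1.788750]
Iteration 4:
  c_4 = (1.637500 + 1.788750)/2 = 1.713125
  f(c_4) = f(1.713125) = -0.065203
  f(a) × f(c) ≥ 0, new interval: [1.713125, 1.788750]
Iteration 5:
  c_5 = (1.713125 + 1.788750)/2 = 1.750937
  f(c_5) = f(1.750937) = 0.065782
  f(a) × f(c) < 0, new interval: [1.713125, 1.750937]

After 5 iteration(s), the approximation is c_5 = 1.750937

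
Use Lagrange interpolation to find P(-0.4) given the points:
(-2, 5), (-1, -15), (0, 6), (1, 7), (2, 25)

Lagrange interpolation formula:
P(x) = Σ yᵢ × Lᵢ(x)
where Lᵢ(x) = Π_{j≠i} (x - xⱼ)/(xᵢ - xⱼ)

L_0(-0.4) = (-0.4 - (-1))/(-2 - (-1)) × (-0.4 - 0)/(-2 - 0) × (-0.4 - 1)/(-2 - 1) × (-0.4 - 2)/(-2 - 2) = -0.033600
L_1(-0.4) = (-0.4 - (-2))/(-1 - (-2)) × (-0.4 - 0)/(-1 - 0) × (-0.4 - 1)/(-1 - 1) × (-0.4 - 2)/(-1 - 2) = 0.358400
L_2(-0.4) = (-0.4 - (-2))/(0 - (-2)) × (-0.4 - (-1))/(0 - (-1)) × (-0.4 - 1)/(0 - 1) × (-0.4 - 2)/(0 - 2) = 0.806400
L_3(-0.4) = (-0.4 - (-2))/(1 - (-2)) × (-0.4 - (-1))/(1 - (-1)) × (-0.4 - 0)/(1 - 0) × (-0.4 - 2)/(1 - 2) = -0.153600
L_4(-0.4) = (-0.4 - (-2))/(2 - (-2)) × (-0.4 - (-1))/(2 - (-1)) × (-0.4 - 0)/(2 - 0) × (-0.4 - 1)/(2 - 1) = 0.022400

P(-0.4) = 5×L_0(-0.4) + (-15)×L_1(-0.4) + 6×L_2(-0.4) + 7×L_3(-0.4) + 25×L_4(-0.4)
P(-0.4) = -1.220800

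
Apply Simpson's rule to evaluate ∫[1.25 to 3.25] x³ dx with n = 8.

f(x) = x³
a = 1.25, b = 3.25, n = 8
h = (b - a)/n = 0.250000

Simpson's rule: (h/3)[f(x₀) + 4f(x₁) + 2f(x₂) + ... + f(xₙ)]

x_0 = 1.2500, f(x_0) = 1.953125, coefficient = 1
x_1 = 1.5000, f(x_1) = 3.375000, coefficient = 4
x_2 = 1.7500, f(x_2) = 5.359375, coefficient = 2
x_3 = 2.0000, f(x_3) = 8.000000, coefficient = 4
x_4 = 2.2500, f(x_4) = 11.390625, coefficient = 2
x_5 = 2.5000, f(x_5) = 15.625000, coefficient = 4
x_6 = 2.7500, f(x_6) = 20.796875, coefficient = 2
x_7 = 3.0000, f(x_7) = 27.000000, coefficient = 4
x_8 = 3.2500, f(x_8) = 34.328125, coefficient = 1

I ≈ (0.250000/3) × 327.375000 = 27.281250
Exact value: 27.281250
Error: 0.000000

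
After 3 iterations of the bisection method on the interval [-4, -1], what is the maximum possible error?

Bisection error bound: |error| ≤ (b-a)/2^n
|error| ≤ (-1 - (-4))/2^3 = 3/2^3
|error| ≤ 0.3750000000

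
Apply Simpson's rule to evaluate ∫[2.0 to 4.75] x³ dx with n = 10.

f(x) = x³
a = 2.0, b = 4.75, n = 10
h = (b - a)/n = 0.275000

Simpson's rule: (h/3)[f(x₀) + 4f(x₁) + 2f(x₂) + ... + f(xₙ)]

x_0 = 2.0000, f(x_0) = 8.000000, coefficient = 1
x_1 = 2.2750, f(x_1) = 11.774547, coefficient = 4
x_2 = 2.5500, f(x_2) = 16.581375, coefficient = 2
x_3 = 2.8250, f(x_3) = 22.545266, coefficient = 4
x_4 = 3.1000, f(x_4) = 29.791000, coefficient = 2
x_5 = 3.3750, f(x_5) = 38.443359, coefficient = 4
x_6 = 3.6500, f(x_6) = 48.627125, coefficient = 2
x_7 = 3.9250, f(x_7) = 60.467078, coefficient = 4
x_8 = 4.2000, f(x_8) = 74.088000, coefficient = 2
x_9 = 4.4750, f(x_9) = 89.614672, coefficient = 4
x_10 = 4.7500, f(x_10) = 107.171875, coefficient = 1

I ≈ (0.275000/3) × 1344.726562 = 123.266602
Exact value: 123.266602
Error: 0.000000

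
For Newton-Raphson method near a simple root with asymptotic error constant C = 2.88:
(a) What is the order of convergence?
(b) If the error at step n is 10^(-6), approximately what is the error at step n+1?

(a) Newton-Raphson has quadratic (order 2) convergence near simple roots.
    This means |e_{n+1}| ≈ C|e_n|².

(b) With |e_n| = 10^(-6) and C = 2.88:
    |e_{n+1}| ≈ 2.88 × (10^(-6))² = 2.88 × 10^(-12)

(a) 2 (quadratic); (b) |e_{n+1}| ≈ 2.880e-12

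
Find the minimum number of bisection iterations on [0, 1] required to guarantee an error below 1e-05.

We need (b-a)/2^n ≤ 1e-05
(1 - 0)/2^n ≤ 1e-05
1/2^n ≤ 1e-05
2^n ≥ 100000
n ≥ log₂(100000) = 16.61
n ≥ 17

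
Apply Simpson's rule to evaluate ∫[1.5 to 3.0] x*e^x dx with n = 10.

f(x) = x*e^x
a = 1.5, b = 3.0, n = 10
h = (b - a)/n = 0.150000

Simpson's rule: (h/3)[f(x₀) + 4f(x₁) + 2f(x₂) + ... + f(xₙ)]

x_0 = 1.5000, f(x_0) = 6.722534, coefficient = 1
x_1 = 1.6500, f(x_1) = 8.591517, coefficient = 4
x_2 = 1.8000, f(x_2) = 10.889365, coefficient = 2
x_3 = 1.9500, f(x_3) = 13.705941, coefficient = 4
x_4 = 2.1000, f(x_4) = 17.148957, coefficient = 2
x_5 = 2.2500, f(x_5) = 21.347406, coefficient = 4
x_6 = 2.4000, f(x_6) = 26.455623, coefficient = 2
x_7 = 2.5500, f(x_7) = 32.658115, coefficient = 4
x_8 = 2.7000, f(x_8) = 40.175276, coefficient = 2
x_9 = 2.8500, f(x_9) = 49.270178, coefficient = 4
x_10 = 3.0000, f(x_10) = 60.256611, coefficient = 1

I ≈ (0.150000/3) × 758.610211 = 37.930511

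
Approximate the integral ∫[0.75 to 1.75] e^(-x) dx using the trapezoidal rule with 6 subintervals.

f(x) = e^(-x)
a = 0.75, b = 1.75, n = 6
h = (b - a)/n = 0.166667

Trapezoidal rule: (h/2)[f(x₀) + 2f(x₁) + 2f(x₂) + ... + f(xₙ)]

x_0 = 0.7500, f(x_0) = 0.472367, coefficient = 1
x_1 = 0.9167, f(x_1) = 0.399850, coefficient = 2
x_2 = 1.0833, f(x_2) = 0.338465, coefficient = 2
x_3 = 1.2500, f(x_3) = 0.286505, coefficient = 2
x_4 = 1.4167, f(x_4) = 0.242521, coefficient = 2
x_5 = 1.5833, f(x_5) = 0.205290, coefficient = 2
x_6 = 1.7500, f(x_6) = 0.173774, coefficient = 1

I ≈ (0.166667/2) × 3.591402 = 0.299283
Exact value: 0.298593
Error: 0.000691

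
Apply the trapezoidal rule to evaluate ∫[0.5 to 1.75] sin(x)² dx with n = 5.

f(x) = sin(x)²
a = 0.5, b = 1.75, n = 5
h = (b - a)/n = 0.250000

Trapezoidal rule: (h/2)[f(x₀) + 2f(x₁) + 2f(x₂) + ... + f(xₙ)]

x_0 = 0.5000, f(x_0) = 0.229849, coefficient = 1
x_1 = 0.7500, f(x_1) = 0.464631, coefficient = 2
x_2 = 1.0000, f(x_2) = 0.708073, coefficient = 2
x_3 = 1.2500, f(x_3) = 0.900572, coefficient = 2
x_4 = 1.5000, f(x_4) = 0.994996, coefficient = 2
x_5 = 1.7500, f(x_5) = 0.968228, coefficient = 1

I ≈ (0.250000/2) × 7.334623 = 0.916828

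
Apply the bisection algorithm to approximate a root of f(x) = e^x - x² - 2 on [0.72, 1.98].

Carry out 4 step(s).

f(x) = e^x - x² - 2
Initial interval: [0.72, 1.98]

Iteration 1:
  c_1 = (0.720000 + 1.980000)/2 = 1.350000
  f(c_1) = f(1.350000) = 0.034926
  f(a) × f(c) < 0, new interval: [0.720000, 1.350000]
Iteration 2:
  c_2 = (0.720000 + 1.350000)/2 = 1.035000
  f(c_2) = f(1.035000) = -0.256119
  f(a) × f(c) ≥ 0, new interval: [1.035000, 1.350000]
Iteration 3:
  c_3 = (1.035000 + 1.350000)/2 = 1.192500
  f(c_3) = f(1.192500) = -0.126747
  f(a) × f(c) ≥ 0, new interval: [1.192500, 1.350000]
Iteration 4:
  c_4 = (1.192500 + 1.350000)/2 = 1.271250
  f(c_4) = f(1.271250) = -0.050770
  f(a) × f(c) ≥ 0, new interval: [1.271250, 1.350000]

After 4 iteration(s), the approximation is c_4 = 1.271250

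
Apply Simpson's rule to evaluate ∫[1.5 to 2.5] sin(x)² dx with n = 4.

f(x) = sin(x)²
a = 1.5, b = 2.5, n = 4
h = (b - a)/n = 0.250000

Simpson's rule: (h/3)[f(x₀) + 4f(x₁) + 2f(x₂) + ... + f(xₙ)]

x_0 = 1.5000, f(x_0) = 0.994996, coefficient = 1
x_1 = 1.7500, f(x_1) = 0.968228, coefficient = 4
x_2 = 2.0000, f(x_2) = 0.826822, coefficient = 2
x_3 = 2.2500, f(x_3) = 0.605398, coefficient = 4
x_4 = 2.5000, f(x_4) = 0.358169, coefficient = 1

I ≈ (0.250000/3) × 9.301314 = 0.775109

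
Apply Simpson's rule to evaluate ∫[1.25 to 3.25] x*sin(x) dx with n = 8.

f(x) = x*sin(x)
a = 1.25, b = 3.25, n = 8
h = (b - a)/n = 0.250000

Simpson's rule: (h/3)[f(x₀) + 4f(x₁) + 2f(x₂) + ... + f(xₙ)]

x_0 = 1.2500, f(x_0) = 1.186231, coefficient = 1
x_1 = 1.5000, f(x_1) = 1.496242, coefficient = 4
x_2 = 1.7500, f(x_2) = 1.721975, coefficient = 2
x_3 = 2.0000, f(x_3) = 1.818595, coefficient = 4
x_4 = 2.2500, f(x_4) = 1.750665, coefficient = 2
x_5 = 2.5000, f(x_5) = 1.496180, coefficient = 4
x_6 = 2.7500, f(x_6) = 1.049568, coefficient = 2
x_7 = 3.0000, f(x_7) = 0.423360, coefficient = 4
x_8 = 3.2500, f(x_8) = -0.351634, coefficient = 1

I ≈ (0.250000/3) × 30.816523 = 2.568044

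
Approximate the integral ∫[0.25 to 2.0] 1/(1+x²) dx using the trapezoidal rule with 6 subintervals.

f(x) = 1/(1+x²)
a = 0.25, b = 2.0, n = 6
h = (b - a)/n = 0.291667

Trapezoidal rule: (h/2)[f(x₀) + 2f(x₁) + 2f(x₂) + ... + f(xₙ)]

x_0 = 0.2500, f(x_0) = 0.941176, coefficient = 1
x_1 = 0.5417, f(x_1) = 0.773154, coefficient = 2
x_2 = 0.8333, f(x_2) = 0.590164, coefficient = 2
x_3 = 1.1250, f(x_3) = 0.441379, coefficient = 2
x_4 = 1.4167, f(x_4) = 0.332564, coefficient = 2
x_5 = 1.7083, f(x_5) = 0.255206, coefficient = 2
x_6 = 2.0000, f(x_6) = 0.200000, coefficient = 1

I ≈ (0.291667/2) × 5.926111 = 0.864224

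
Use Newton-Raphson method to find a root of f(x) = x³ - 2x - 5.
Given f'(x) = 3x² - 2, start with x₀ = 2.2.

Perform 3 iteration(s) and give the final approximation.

f(x) = x³ - 2x - 5
f'(x) = 3x² - 2
x₀ = 2.2

Newton-Raphson formula: x_{n+1} = x_n - f(x_n)/f'(x_n)

Iteration 1:
  f(2.200000) = 1.248000
  f'(2.200000) = 12.520000
  x_1 = 2.200000 - 1.248000/12.520000 = 2.100319
Iteration 2:
  f(2.100319) = 0.064589
  f'(2.100319) = 11.234026
  x_2 = 2.100319 - 0.064589/11.234026 = 2.094570
Iteration 3:
  f(2.094570) = 0.000208
  f'(2.094570) = 11.161672
  x_3 = 2.094570 - 0.000208/11.161672 = 2.094551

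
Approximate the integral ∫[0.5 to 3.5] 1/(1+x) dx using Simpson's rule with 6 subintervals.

f(x) = 1/(1+x)
a = 0.5, b = 3.5, n = 6
h = (b - a)/n = 0.500000

Simpson's rule: (h/3)[f(x₀) + 4f(x₁) + 2f(x₂) + ... + f(xₙ)]

x_0 = 0.5000, f(x_0) = 0.666667, coefficient = 1
x_1 = 1.0000, f(x_1) = 0.500000, coefficient = 4
x_2 = 1.5000, f(x_2) = 0.400000, coefficient = 2
x_3 = 2.0000, f(x_3) = 0.333333, coefficient = 4
x_4 = 2.5000, f(x_4) = 0.285714, coefficient = 2
x_5 = 3.0000, f(x_5) = 0.250000, coefficient = 4
x_6 = 3.5000, f(x_6) = 0.222222, coefficient = 1

I ≈ (0.500000/3) × 6.593651 = 1.098942
Exact value: 1.098612
Error: 0.000330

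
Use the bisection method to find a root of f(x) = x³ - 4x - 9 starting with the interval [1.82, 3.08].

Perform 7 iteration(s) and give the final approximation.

f(x) = x³ - 4x - 9
Initial interval: [1.82, 3.08]

Iteration 1:
  c_1 = (1.820000 + 3.080000)/2 = 2.450000
  f(c_1) = f(2.450000) = -4.093875
  f(a) × f(c) ≥ 0, new interval: [2.450000, 3.080000]
Iteration 2:
  c_2 = (2.450000 + 3.080000)/2 = 2.765000
  f(c_2) = f(2.765000) = 1.079047
  f(a) × f(c) < 0, new interval: [2.450000, 2.765000]
Iteration 3:
  c_3 = (2.450000 + 2.765000)/2 = 2.607500
  f(c_3) = f(2.607500) = -1.701461
  f(a) × f(c) ≥ 0, new interval: [2.607500, 2.765000]
Iteration 4:
  c_4 = (2.607500 + 2.765000)/2 = 2.686250
  f(c_4) = f(2.686250) = -0.361184
  f(a) × f(c) ≥ 0, new interval: [2.686250, 2.765000]
Iteration 5:
  c_5 = (2.686250 + 2.765000)/2 = 2.725625
  f(c_5) = f(2.725625) = 0.346254
  f(a) × f(c) < 0, new interval: [2.686250, 2.725625]
Iteration 6:
  c_6 = (2.686250 + 2.725625)/2 = 2.705938
  f(c_6) = f(2.705938) = -0.010611
  f(a) × f(c) ≥ 0, new interval: [2.705938, 2.725625]
Iteration 7:
  c_7 = (2.705938 + 2.725625)/2 = 2.715781
  f(c_7) = f(2.715781) = 0.167032
  f(a) × f(c) < 0, new interval: [2.705938, 2.715781]

After 7 iteration(s), the approximation is c_7 = 2.715781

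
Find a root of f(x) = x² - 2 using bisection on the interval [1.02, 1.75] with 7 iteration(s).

f(x) = x² - 2
Initial interval: [1.02, 1.75]

Iteration 1:
  c_1 = (1.020000 + 1.750000)/2 = 1.385000
  f(c_1) = f(1.385000) = -0.081775
  f(a) × f(c) ≥ 0, new interval: [1.385000, 1.750000]
Iteration 2:
  c_2 = (1.385000 + 1.750000)/2 = 1.567500
  f(c_2) = f(1.567500) = 0.457056
  f(a) × f(c) < 0, new interval: [1.385000, 1.567500]
Iteration 3:
  c_3 = (1.385000 + 1.567500)/2 = 1.476250
  f(c_3) = f(1.476250) = 0.179314
  f(a) × f(c) < 0, new interval: [1.385000, 1.476250]
Iteration 4:
  c_4 = (1.385000 + 1.476250)/2 = 1.430625
  f(c_4) = f(1.430625) = 0.046688
  f(a) × f(c) < 0, new interval: [1.385000, 1.430625]
Iteration 5:
  c_5 = (1.385000 + 1.430625)/2 = 1.407812
  f(c_5) = f(1.407812) = -0.018064
  f(a) × f(c) ≥ 0, new interval: [1.407812, 1.430625]
Iteration 6:
  c_6 = (1.407812 + 1.430625)/2 = 1.419219
  f(c_6) = f(1.419219) = 0.014182
  f(a) × f(c) < 0, new interval: [1.407812, 1.419219]
Iteration 7:
  c_7 = (1.407812 + 1.419219)/2 = 1.413516
  f(c_7) = f(1.413516) = -0.001974
  f(a) × f(c) ≥ 0, new interval: [1.413516, 1.419219]

After 7 iteration(s), the approximation is c_7 = 1.413516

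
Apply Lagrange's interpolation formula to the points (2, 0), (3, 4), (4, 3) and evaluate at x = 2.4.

Lagrange interpolation formula:
P(x) = Σ yᵢ × Lᵢ(x)
where Lᵢ(x) = Π_{j≠i} (x - xⱼ)/(xᵢ - xⱼ)

L_0(2.4) = (2.4 - 3)/(2 - 3) × (2.4 - 4)/(2 - 4) = 0.480000
L_1(2.4) = (2.4 - 2)/(3 - 2) × (2.4 - 4)/(3 - 4) = 0.640000
L_2(2.4) = (2.4 - 2)/(4 - 2) × (2.4 - 3)/(4 - 3) = -0.120000

P(2.4) = 0×L_0(2.4) + 4×L_1(2.4) + 3×L_2(2.4)
P(2.4) = 2.200000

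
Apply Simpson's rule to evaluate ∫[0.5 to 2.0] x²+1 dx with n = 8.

f(x) = x²+1
a = 0.5, b = 2.0, n = 8
h = (b - a)/n = 0.187500

Simpson's rule: (h/3)[f(x₀) + 4f(x₁) + 2f(x₂) + ... + f(xₙ)]

x_0 = 0.5000, f(x_0) = 1.250000, coefficient = 1
x_1 = 0.6875, f(x_1) = 1.472656, coefficient = 4
x_2 = 0.8750, f(x_2) = 1.765625, coefficient = 2
x_3 = 1.0625, f(x_3) = 2.128906, coefficient = 4
x_4 = 1.2500, f(x_4) = 2.562500, coefficient = 2
x_5 = 1.4375, f(x_5) = 3.066406, coefficient = 4
x_6 = 1.6250, f(x_6) = 3.640625, coefficient = 2
x_7 = 1.8125, f(x_7) = 4.285156, coefficient = 4
x_8 = 2.0000, f(x_8) = 5.000000, coefficient = 1

I ≈ (0.187500/3) × 66.000000 = 4.125000
Exact value: 4.125000
Error: 0.000000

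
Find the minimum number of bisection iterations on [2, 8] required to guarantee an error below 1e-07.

We need (b-a)/2^n ≤ 1e-07
(8 - 2)/2^n ≤ 1e-07
6/2^n ≤ 1e-07
2^n ≥ 60000000
n ≥ log₂(60000000) = 25.84
n ≥ 26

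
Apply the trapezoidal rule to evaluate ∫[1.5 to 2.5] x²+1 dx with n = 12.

f(x) = x²+1
a = 1.5, b = 2.5, n = 12
h = (b - a)/n = 0.083333

Trapezoidal rule: (h/2)[f(x₀) + 2f(x₁) + 2f(x₂) + ... + f(xₙ)]

x_0 = 1.5000, f(x_0) = 3.250000, coefficient = 1
x_1 = 1.5833, f(x_1) = 3.506944, coefficient = 2
x_2 = 1.6667, f(x_2) = 3.777778, coefficient = 2
x_3 = 1.7500, f(x_3) = 4.062500, coefficient = 2
x_4 = 1.8333, f(x_4) = 4.361111, coefficient = 2
x_5 = 1.9167, f(x_5) = 4.673611, coefficient = 2
x_6 = 2.0000, f(x_6) = 5.000000, coefficient = 2
x_7 = 2.0833, f(x_7) = 5.340278, coefficient = 2
x_8 = 2.1667, f(x_8) = 5.694444, coefficient = 2
x_9 = 2.2500, f(x_9) = 6.062500, coefficient = 2
x_10 = 2.3333, f(x_10) = 6.444444, coefficient = 2
x_11 = 2.4167, f(x_11) = 6.840278, coefficient = 2
x_12 = 2.5000, f(x_12) = 7.250000, coefficient = 1

I ≈ (0.083333/2) × 122.027778 = 5.084491
Exact value: 5.083333
Error: 0.001157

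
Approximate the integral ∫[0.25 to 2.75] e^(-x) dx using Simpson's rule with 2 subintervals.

f(x) = e^(-x)
a = 0.25, b = 2.75, n = 2
h = (b - a)/n = 1.250000

Simpson's rule: (h/3)[f(x₀) + 4f(x₁) + 2f(x₂) + ... + f(xₙ)]

x_0 = 0.2500, f(x_0) = 0.778801, coefficient = 1
x_1 = 1.5000, f(x_1) = 0.223130, coefficient = 4
x_2 = 2.7500, f(x_2) = 0.063928, coefficient = 1

I ≈ (1.250000/3) × 1.735249 = 0.723021
Exact value: 0.714873
Error: 0.008148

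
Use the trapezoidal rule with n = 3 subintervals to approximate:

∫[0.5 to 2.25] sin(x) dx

f(x) = sin(x)
a = 0.5, b = 2.25, n = 3
h = (b - a)/n = 0.583333

Trapezoidal rule: (h/2)[f(x₀) + 2f(x₁) + 2f(x₂) + ... + f(xₙ)]

x_0 = 0.5000, f(x_0) = 0.479426, coefficient = 1
x_1 = 1.0833, f(x_1) = 0.883524, coefficient = 2
x_2 = 1.6667, f(x_2) = 0.995408, coefficient = 2
x_3 = 2.2500, f(x_3) = 0.778073, coefficient = 1

I ≈ (0.583333/2) × 5.015363 = 1.462814
Exact value: 1.505756
Error: 0.042942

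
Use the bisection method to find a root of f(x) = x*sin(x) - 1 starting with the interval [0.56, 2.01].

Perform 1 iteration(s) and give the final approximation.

f(x) = x*sin(x) - 1
Initial interval: [0.56, 2.01]

Iteration 1:
  c_1 = (0.560000 + 2.010000)/2 = 1.285000
  f(c_1) = f(1.285000) = 0.232877
  f(a) × f(c) < 0, new interval: [0.560000, 1.285000]

After 1 iteration(s), the approximation is c_1 = 1.285000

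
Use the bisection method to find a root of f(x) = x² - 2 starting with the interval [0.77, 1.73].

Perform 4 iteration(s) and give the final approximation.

f(x) = x² - 2
Initial interval: [0.77, 1.73]

Iteration 1:
  c_1 = (0.770000 + 1.730000)/2 = 1.250000
  f(c_1) = f(1.250000) = -0.437500
  f(a) × f(c) ≥ 0, new interval: [1.250000, 1.730000]
Iteration 2:
  c_2 = (1.250000 + 1.730000)/2 = 1.490000
  f(c_2) = f(1.490000) = 0.220100
  f(a) × f(c) < 0, new interval: [1.250000, 1.490000]
Iteration 3:
  c_3 = (1.250000 + 1.490000)/2 = 1.370000
  f(c_3) = f(1.370000) = -0.123100
  f(a) × f(c) ≥ 0, new interval: [1.370000, 1.490000]
Iteration 4:
  c_4 = (1.370000 + 1.490000)/2 = 1.430000
  f(c_4) = f(1.430000) = 0.044900
  f(a) × f(c) < 0, new interval: [1.370000, 1.430000]

After 4 iteration(s), the approximation is c_4 = 1.430000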